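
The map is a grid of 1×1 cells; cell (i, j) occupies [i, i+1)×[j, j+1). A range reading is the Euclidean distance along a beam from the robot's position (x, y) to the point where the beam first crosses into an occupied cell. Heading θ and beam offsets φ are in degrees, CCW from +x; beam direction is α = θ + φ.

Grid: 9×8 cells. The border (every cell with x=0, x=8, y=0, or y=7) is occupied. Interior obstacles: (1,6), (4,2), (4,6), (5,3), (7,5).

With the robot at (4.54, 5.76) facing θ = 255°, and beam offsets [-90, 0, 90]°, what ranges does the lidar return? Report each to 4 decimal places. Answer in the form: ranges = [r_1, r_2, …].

beam 1: φ=-90°, α=165°
  d=(-0.9659,0.2588)  start (4,5)  tX=0.5590 tY=0.9273  stride 1/|dx|=1.0353 1/|dy|=3.8637
    cross x-line → (3,5), t=0.5590
    cross y-line → (3,6), t=0.9273
    cross x-line → (2,6), t=1.5943
    cross x-line → (1,6), t=2.6296 (wall)
  → r_1 = 2.6296
beam 2: φ=0°, α=255°
  d=(-0.2588,-0.9659)  start (4,5)  tX=2.0864 tY=0.7868  stride 1/|dx|=3.8637 1/|dy|=1.0353
    cross y-line → (4,4), t=0.7868
    cross y-line → (4,3), t=1.8221
    cross x-line → (3,3), t=2.0864
    cross y-line → (3,2), t=2.8574
    cross y-line → (3,1), t=3.8926
    cross y-line → (3,0), t=4.9279 (wall)
  → r_2 = 4.9279
beam 3: φ=90°, α=345°
  d=(0.9659,-0.2588)  start (4,5)  tX=0.4762 tY=2.9364  stride 1/|dx|=1.0353 1/|dy|=3.8637
    cross x-line → (5,5), t=0.4762
    cross x-line → (6,5), t=1.5115
    cross x-line → (7,5), t=2.5468 (wall)
  → r_3 = 2.5468

ranges = [2.6296, 4.9279, 2.5468]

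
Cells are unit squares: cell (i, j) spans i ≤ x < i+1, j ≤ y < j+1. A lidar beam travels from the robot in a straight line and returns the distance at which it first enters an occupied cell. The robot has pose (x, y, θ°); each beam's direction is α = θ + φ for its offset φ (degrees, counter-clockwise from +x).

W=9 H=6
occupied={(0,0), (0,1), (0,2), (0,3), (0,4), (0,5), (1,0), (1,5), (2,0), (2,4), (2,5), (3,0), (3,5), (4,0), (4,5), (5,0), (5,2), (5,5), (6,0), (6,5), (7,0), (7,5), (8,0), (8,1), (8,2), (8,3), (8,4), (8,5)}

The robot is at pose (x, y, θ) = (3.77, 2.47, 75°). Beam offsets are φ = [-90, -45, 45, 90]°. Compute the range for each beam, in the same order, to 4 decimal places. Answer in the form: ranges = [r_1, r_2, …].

ranges = [1.2734, 4.8844, 1.7667, 2.8677]

beam 1: φ=-90°, α=345°
  d=(0.9659,-0.2588)  start (3,2)  tX=0.2381 tY=1.8159  stride 1/|dx|=1.0353 1/|dy|=3.8637
    cross x-line → (4,2), t=0.2381
    cross x-line → (5,2), t=1.2734 (wall)
  → r_1 = 1.2734
beam 2: φ=-45°, α=30°
  d=(0.8660,0.5000)  start (3,2)  tX=0.2656 tY=1.0600  stride 1/|dx|=1.1547 1/|dy|=2.0000
    cross x-line → (4,2), t=0.2656
    cross y-line → (4,3), t=1.0600
    cross x-line → (5,3), t=1.4203
    cross x-line → (6,3), t=2.5750
    cross y-line → (6,4), t=3.0600
    cross x-line → (7,4), t=3.7297
    cross x-line → (8,4), t=4.8844 (wall)
  → r_2 = 4.8844
beam 3: φ=45°, α=120°
  d=(-0.5000,0.8660)  start (3,2)  tX=1.5400 tY=0.6120  stride 1/|dx|=2.0000 1/|dy|=1.1547
    cross y-line → (3,3), t=0.6120
    cross x-line → (2,3), t=1.5400
    cross y-line → (2,4), t=1.7667 (wall)
  → r_3 = 1.7667
beam 4: φ=90°, α=165°
  d=(-0.9659,0.2588)  start (3,2)  tX=0.7972 tY=2.0478  stride 1/|dx|=1.0353 1/|dy|=3.8637
    cross x-line → (2,2), t=0.7972
    cross x-line → (1,2), t=1.8324
    cross y-line → (1,3), t=2.0478
    cross x-line → (0,3), t=2.8677 (wall)
  → r_4 = 2.8677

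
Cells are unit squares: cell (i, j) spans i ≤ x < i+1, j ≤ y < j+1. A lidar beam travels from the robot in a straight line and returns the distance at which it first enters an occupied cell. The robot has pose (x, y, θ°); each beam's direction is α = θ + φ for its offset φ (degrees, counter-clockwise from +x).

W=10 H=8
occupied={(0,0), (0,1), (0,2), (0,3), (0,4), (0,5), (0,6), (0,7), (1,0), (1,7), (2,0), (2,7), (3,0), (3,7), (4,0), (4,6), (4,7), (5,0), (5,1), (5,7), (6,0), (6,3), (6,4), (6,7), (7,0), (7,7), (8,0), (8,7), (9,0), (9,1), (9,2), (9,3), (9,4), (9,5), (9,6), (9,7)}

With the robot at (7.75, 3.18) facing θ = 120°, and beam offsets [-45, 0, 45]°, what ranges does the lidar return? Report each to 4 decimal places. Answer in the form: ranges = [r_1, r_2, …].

beam 1: φ=-45°, α=75°
  dir = (cos 75°, sin 75°) = (0.2588, 0.9659); from cell (7,3)
  next x-line at t=0.9659, next y-line at t=0.8489; Δt_x=3.8637, Δt_y=1.0353
    y: enter (7,4) at t=0.8489
    x: enter (8,4) at t=0.9659
    y: enter (8,5) at t=1.8842
    y: enter (8,6) at t=2.9195
    y: enter (8,7) at t=3.9548 ← occupied
  → r_1 = 3.9548
beam 2: φ=0°, α=120°
  dir = (cos 120°, sin 120°) = (-0.5000, 0.8660); from cell (7,3)
  next x-line at t=1.5000, next y-line at t=0.9469; Δt_x=2.0000, Δt_y=1.1547
    y: enter (7,4) at t=0.9469
    x: enter (6,4) at t=1.5000 ← occupied
  → r_2 = 1.5000
beam 3: φ=45°, α=165°
  dir = (cos 165°, sin 165°) = (-0.9659, 0.2588); from cell (7,3)
  next x-line at t=0.7765, next y-line at t=3.1682; Δt_x=1.0353, Δt_y=3.8637
    x: enter (6,3) at t=0.7765 ← occupied
  → r_3 = 0.7765

ranges = [3.9548, 1.5000, 0.7765]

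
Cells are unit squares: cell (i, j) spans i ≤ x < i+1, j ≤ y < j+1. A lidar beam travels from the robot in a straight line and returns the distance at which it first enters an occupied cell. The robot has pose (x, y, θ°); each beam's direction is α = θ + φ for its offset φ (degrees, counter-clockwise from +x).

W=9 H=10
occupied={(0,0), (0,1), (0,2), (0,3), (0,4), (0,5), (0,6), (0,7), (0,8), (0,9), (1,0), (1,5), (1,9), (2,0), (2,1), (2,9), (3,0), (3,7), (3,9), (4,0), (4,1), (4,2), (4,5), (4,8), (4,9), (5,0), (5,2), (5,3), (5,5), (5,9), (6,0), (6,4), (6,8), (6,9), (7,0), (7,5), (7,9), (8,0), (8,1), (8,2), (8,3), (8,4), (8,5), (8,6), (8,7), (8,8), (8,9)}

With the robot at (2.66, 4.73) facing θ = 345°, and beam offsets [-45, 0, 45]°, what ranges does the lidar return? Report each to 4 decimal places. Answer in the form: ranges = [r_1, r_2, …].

beam 1: φ=-45°, α=300°
  d=(0.5000,-0.8660)  start (2,4)  tX=0.6800 tY=0.8429  stride 1/|dx|=2.0000 1/|dy|=1.1547
    cross x-line → (3,4), t=0.6800
    cross y-line → (3,3), t=0.8429
    cross y-line → (3,2), t=1.9976
    cross x-line → (4,2), t=2.6800 (wall)
  → r_1 = 2.6800
beam 2: φ=0°, α=345°
  d=(0.9659,-0.2588)  start (2,4)  tX=0.3520 tY=2.8205  stride 1/|dx|=1.0353 1/|dy|=3.8637
    cross x-line → (3,4), t=0.3520
    cross x-line → (4,4), t=1.3873
    cross x-line → (5,4), t=2.4225
    cross y-line → (5,3), t=2.8205 (wall)
  → r_2 = 2.8205
beam 3: φ=45°, α=30°
  d=(0.8660,0.5000)  start (2,4)  tX=0.3926 tY=0.5400  stride 1/|dx|=1.1547 1/|dy|=2.0000
    cross x-line → (3,4), t=0.3926
    cross y-line → (3,5), t=0.5400
    cross x-line → (4,5), t=1.5473 (wall)
  → r_3 = 1.5473

ranges = [2.6800, 2.8205, 1.5473]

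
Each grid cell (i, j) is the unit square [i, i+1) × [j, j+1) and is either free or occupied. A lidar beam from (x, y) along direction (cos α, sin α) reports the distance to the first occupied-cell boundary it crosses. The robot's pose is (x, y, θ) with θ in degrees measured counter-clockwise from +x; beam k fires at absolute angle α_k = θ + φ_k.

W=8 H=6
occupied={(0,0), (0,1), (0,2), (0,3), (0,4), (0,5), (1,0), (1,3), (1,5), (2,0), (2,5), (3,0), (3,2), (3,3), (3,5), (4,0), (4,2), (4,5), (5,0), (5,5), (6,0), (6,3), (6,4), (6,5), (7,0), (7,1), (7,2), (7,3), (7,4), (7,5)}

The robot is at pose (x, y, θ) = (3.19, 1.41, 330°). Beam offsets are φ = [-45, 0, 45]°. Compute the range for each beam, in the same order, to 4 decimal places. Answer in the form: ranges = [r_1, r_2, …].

ranges = [0.4245, 0.8200, 3.9444]

beam 1: φ=-45°, α=285°
  dir = (cos 285°, sin 285°) = (0.2588, -0.9659); from cell (3,1)
  next x-line at t=3.1296, next y-line at t=0.4245; Δt_x=3.8637, Δt_y=1.0353
    y: enter (3,0) at t=0.4245 ← occupied
  → r_1 = 0.4245
beam 2: φ=0°, α=330°
  dir = (cos 330°, sin 330°) = (0.8660, -0.5000); from cell (3,1)
  next x-line at t=0.9353, next y-line at t=0.8200; Δt_x=1.1547, Δt_y=2.0000
    y: enter (3,0) at t=0.8200 ← occupied
  → r_2 = 0.8200
beam 3: φ=45°, α=15°
  dir = (cos 15°, sin 15°) = (0.9659, 0.2588); from cell (3,1)
  next x-line at t=0.8386, next y-line at t=2.2796; Δt_x=1.0353, Δt_y=3.8637
    x: enter (4,1) at t=0.8386
    x: enter (5,1) at t=1.8738
    y: enter (5,2) at t=2.2796
    x: enter (6,2) at t=2.9091
    x: enter (7,2) at t=3.9444 ← occupied
  → r_3 = 3.9444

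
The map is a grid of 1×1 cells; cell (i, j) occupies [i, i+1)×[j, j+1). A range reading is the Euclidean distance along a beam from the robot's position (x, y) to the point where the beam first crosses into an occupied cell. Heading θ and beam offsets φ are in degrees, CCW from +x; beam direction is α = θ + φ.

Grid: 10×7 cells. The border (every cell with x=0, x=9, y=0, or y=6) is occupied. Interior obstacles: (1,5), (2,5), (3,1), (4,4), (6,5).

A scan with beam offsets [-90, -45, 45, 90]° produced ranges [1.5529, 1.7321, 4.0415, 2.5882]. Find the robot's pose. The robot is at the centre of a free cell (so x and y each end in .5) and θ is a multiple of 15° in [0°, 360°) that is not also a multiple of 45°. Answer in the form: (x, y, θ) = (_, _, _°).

Enumerate (i+0.5, j+0.5, θ) over the 35 free cells and 16 admissible headings. For each, cast all 4 beams and compare to the given ranges.
  (1.5, 3.5, 300°): beam 1 = 0.5774 ≠ 1.5529 ✗
  (5.5, 3.5, 75°): beam 1 = 3.6235 ≠ 1.5529 ✗
  (5.5, 3.5, 345°): beam 1 = 2.5882 ≠ 1.5529 ✗
  …
  (5.5, 2.5, 345°): r_1=1.5529, r_2=1.7321, r_3=4.0415, r_4=2.5882 — all match ✓
Unique over the lattice → pose = (5.5, 2.5, 345°).

(x, y, θ) = (5.5, 2.5, 345°)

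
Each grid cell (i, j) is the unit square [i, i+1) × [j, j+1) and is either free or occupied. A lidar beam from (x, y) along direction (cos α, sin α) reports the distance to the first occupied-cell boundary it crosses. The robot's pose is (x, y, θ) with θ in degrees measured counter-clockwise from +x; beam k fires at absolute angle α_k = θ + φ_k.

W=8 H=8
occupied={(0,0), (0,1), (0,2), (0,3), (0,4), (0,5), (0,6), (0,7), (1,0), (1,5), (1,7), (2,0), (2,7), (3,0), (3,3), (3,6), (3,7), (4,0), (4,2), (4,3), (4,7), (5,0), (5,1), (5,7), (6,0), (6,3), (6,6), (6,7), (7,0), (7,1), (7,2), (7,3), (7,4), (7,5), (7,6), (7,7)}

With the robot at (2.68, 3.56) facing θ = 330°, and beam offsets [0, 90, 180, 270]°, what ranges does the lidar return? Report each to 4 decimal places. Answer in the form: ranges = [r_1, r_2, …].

ranges = [0.3695, 3.9722, 1.9399, 2.9560]

beam 1: φ=0°, α=330°
  direction (0.8660, -0.5000); cell (2,3); t to first gridline: x 0.3695, y 1.1200 (then +1.1547 / +2.0000)
    (3,3) via x @ 0.3695  # hit
  → r_1 = 0.3695
beam 2: φ=90°, α=60°
  direction (0.5000, 0.8660); cell (2,3); t to first gridline: x 0.6400, y 0.5081 (then +2.0000 / +1.1547)
    (2,4) via y @ 0.5081
    (3,4) via x @ 0.6400
    (3,5) via y @ 1.6628
    (4,5) via x @ 2.6400
    (4,6) via y @ 2.8175
    (4,7) via y @ 3.9722  # hit
  → r_2 = 3.9722
beam 3: φ=180°, α=150°
  direction (-0.8660, 0.5000); cell (2,3); t to first gridline: x 0.7852, y 0.8800 (then +1.1547 / +2.0000)
    (1,3) via x @ 0.7852
    (1,4) via y @ 0.8800
    (0,4) via x @ 1.9399  # hit
  → r_3 = 1.9399
beam 4: φ=270°, α=240°
  direction (-0.5000, -0.8660); cell (2,3); t to first gridline: x 1.3600, y 0.6466 (then +2.0000 / +1.1547)
    (2,2) via y @ 0.6466
    (1,2) via x @ 1.3600
    (1,1) via y @ 1.8013
    (1,0) via y @ 2.9560  # hit
  → r_4 = 2.9560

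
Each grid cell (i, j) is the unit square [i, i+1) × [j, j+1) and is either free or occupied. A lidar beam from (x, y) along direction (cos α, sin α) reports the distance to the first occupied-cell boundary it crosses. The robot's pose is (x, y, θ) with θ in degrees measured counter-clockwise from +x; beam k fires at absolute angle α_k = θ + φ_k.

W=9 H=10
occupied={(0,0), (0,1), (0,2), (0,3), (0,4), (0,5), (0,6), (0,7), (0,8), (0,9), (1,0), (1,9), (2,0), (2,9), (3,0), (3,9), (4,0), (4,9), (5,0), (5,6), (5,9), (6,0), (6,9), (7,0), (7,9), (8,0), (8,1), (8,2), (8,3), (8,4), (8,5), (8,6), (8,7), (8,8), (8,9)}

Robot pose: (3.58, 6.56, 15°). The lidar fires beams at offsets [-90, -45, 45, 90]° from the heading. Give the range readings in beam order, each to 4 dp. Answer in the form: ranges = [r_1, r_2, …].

beam 1: φ=-90°, α=285°
  d=(0.2588,-0.9659)  start (3,6)  tX=1.6228 tY=0.5798  stride 1/|dx|=3.8637 1/|dy|=1.0353
    cross y-line → (3,5), t=0.5798
    cross y-line → (3,4), t=1.6150
    cross x-line → (4,4), t=1.6228
    cross y-line → (4,3), t=2.6503
    cross y-line → (4,2), t=3.6856
    cross y-line → (4,1), t=4.7209
    cross x-line → (5,1), t=5.4865
    cross y-line → (5,0), t=5.7561 (wall)
  → r_1 = 5.7561
beam 2: φ=-45°, α=330°
  d=(0.8660,-0.5000)  start (3,6)  tX=0.4850 tY=1.1200  stride 1/|dx|=1.1547 1/|dy|=2.0000
    cross x-line → (4,6), t=0.4850
    cross y-line → (4,5), t=1.1200
    cross x-line → (5,5), t=1.6397
    cross x-line → (6,5), t=2.7944
    cross y-line → (6,4), t=3.1200
    cross x-line → (7,4), t=3.9491
    cross x-line → (8,4), t=5.1038 (wall)
  → r_2 = 5.1038
beam 3: φ=45°, α=60°
  d=(0.5000,0.8660)  start (3,6)  tX=0.8400 tY=0.5081  stride 1/|dx|=2.0000 1/|dy|=1.1547
    cross y-line → (3,7), t=0.5081
    cross x-line → (4,7), t=0.8400
    cross y-line → (4,8), t=1.6628
    cross y-line → (4,9), t=2.8175 (wall)
  → r_3 = 2.8175
beam 4: φ=90°, α=105°
  d=(-0.2588,0.9659)  start (3,6)  tX=2.2409 tY=0.4555  stride 1/|dx|=3.8637 1/|dy|=1.0353
    cross y-line → (3,7), t=0.4555
    cross y-line → (3,8), t=1.4908
    cross x-line → (2,8), t=2.2409
    cross y-line → (2,9), t=2.5261 (wall)
  → r_4 = 2.5261

ranges = [5.7561, 5.1038, 2.8175, 2.5261]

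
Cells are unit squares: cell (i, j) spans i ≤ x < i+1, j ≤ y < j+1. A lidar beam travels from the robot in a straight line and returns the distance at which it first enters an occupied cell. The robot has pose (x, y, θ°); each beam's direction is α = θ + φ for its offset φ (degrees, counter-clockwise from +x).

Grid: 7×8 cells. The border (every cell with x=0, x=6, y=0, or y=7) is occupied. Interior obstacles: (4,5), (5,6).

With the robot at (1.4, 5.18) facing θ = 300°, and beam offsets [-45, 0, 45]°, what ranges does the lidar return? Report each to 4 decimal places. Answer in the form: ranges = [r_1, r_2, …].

ranges = [1.5455, 4.8266, 4.7623]

beam 1: φ=-45°, α=255°
  d=(-0.2588,-0.9659)  start (1,5)  tX=1.5455 tY=0.1863  stride 1/|dx|=3.8637 1/|dy|=1.0353
    cross y-line → (1,4), t=0.1863
    cross y-line → (1,3), t=1.2216
    cross x-line → (0,3), t=1.5455 (wall)
  → r_1 = 1.5455
beam 2: φ=0°, α=300°
  d=(0.5000,-0.8660)  start (1,5)  tX=1.2000 tY=0.2078  stride 1/|dx|=2.0000 1/|dy|=1.1547
    cross y-line → (1,4), t=0.2078
    cross x-line → (2,4), t=1.2000
    cross y-line → (2,3), t=1.3625
    cross y-line → (2,2), t=2.5172
    cross x-line → (3,2), t=3.2000
    cross y-line → (3,1), t=3.6719
    cross y-line → (3,0), t=4.8266 (wall)
  → r_2 = 4.8266
beam 3: φ=45°, α=345°
  d=(0.9659,-0.2588)  start (1,5)  tX=0.6212 tY=0.6955  stride 1/|dx|=1.0353 1/|dy|=3.8637
    cross x-line → (2,5), t=0.6212
    cross y-line → (2,4), t=0.6955
    cross x-line → (3,4), t=1.6564
    cross x-line → (4,4), t=2.6917
    cross x-line → (5,4), t=3.7270
    cross y-line → (5,3), t=4.5592
    cross x-line → (6,3), t=4.7623 (wall)
  → r_3 = 4.7623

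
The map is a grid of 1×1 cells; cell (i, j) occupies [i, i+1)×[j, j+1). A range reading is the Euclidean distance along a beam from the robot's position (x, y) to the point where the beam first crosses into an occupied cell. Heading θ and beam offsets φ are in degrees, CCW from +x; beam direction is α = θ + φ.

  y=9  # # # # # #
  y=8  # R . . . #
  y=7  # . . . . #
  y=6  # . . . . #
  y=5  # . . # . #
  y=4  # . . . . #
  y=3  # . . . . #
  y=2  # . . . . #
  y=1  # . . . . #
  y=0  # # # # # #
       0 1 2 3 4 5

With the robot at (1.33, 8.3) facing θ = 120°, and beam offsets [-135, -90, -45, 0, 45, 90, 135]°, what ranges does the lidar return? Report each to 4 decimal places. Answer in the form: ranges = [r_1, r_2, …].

beam 1: φ=-135°, α=345°
  direction (0.9659, -0.2588); cell (1,8); t to first gridline: x 0.6936, y 1.1591 (then +1.0353 / +3.8637)
    (2,8) via x @ 0.6936
    (2,7) via y @ 1.1591
    (3,7) via x @ 1.7289
    (4,7) via x @ 2.7642
    (5,7) via x @ 3.7995  # hit
  → r_1 = 3.7995
beam 2: φ=-90°, α=30°
  direction (0.8660, 0.5000); cell (1,8); t to first gridline: x 0.7736, y 1.4000 (then +1.1547 / +2.0000)
    (2,8) via x @ 0.7736
    (2,9) via y @ 1.4000  # hit
  → r_2 = 1.4000
beam 3: φ=-45°, α=75°
  direction (0.2588, 0.9659); cell (1,8); t to first gridline: x 2.5887, y 0.7247 (then +3.8637 / +1.0353)
    (1,9) via y @ 0.7247  # hit
  → r_3 = 0.7247
beam 4: φ=0°, α=120°
  direction (-0.5000, 0.8660); cell (1,8); t to first gridline: x 0.6600, y 0.8083 (then +2.0000 / +1.1547)
    (0,8) via x @ 0.6600  # hit
  → r_4 = 0.6600
beam 5: φ=45°, α=165°
  direction (-0.9659, 0.2588); cell (1,8); t to first gridline: x 0.3416, y 2.7046 (then +1.0353 / +3.8637)
    (0,8) via x @ 0.3416  # hit
  → r_5 = 0.3416
beam 6: φ=90°, α=210°
  direction (-0.8660, -0.5000); cell (1,8); t to first gridline: x 0.3811, y 0.6000 (then +1.1547 / +2.0000)
    (0,8) via x @ 0.3811  # hit
  → r_6 = 0.3811
beam 7: φ=135°, α=255°
  direction (-0.2588, -0.9659); cell (1,8); t to first gridline: x 1.2750, y 0.3106 (then +3.8637 / +1.0353)
    (1,7) via y @ 0.3106
    (0,7) via x @ 1.2750  # hit
  → r_7 = 1.2750

ranges = [3.7995, 1.4000, 0.7247, 0.6600, 0.3416, 0.3811, 1.2750]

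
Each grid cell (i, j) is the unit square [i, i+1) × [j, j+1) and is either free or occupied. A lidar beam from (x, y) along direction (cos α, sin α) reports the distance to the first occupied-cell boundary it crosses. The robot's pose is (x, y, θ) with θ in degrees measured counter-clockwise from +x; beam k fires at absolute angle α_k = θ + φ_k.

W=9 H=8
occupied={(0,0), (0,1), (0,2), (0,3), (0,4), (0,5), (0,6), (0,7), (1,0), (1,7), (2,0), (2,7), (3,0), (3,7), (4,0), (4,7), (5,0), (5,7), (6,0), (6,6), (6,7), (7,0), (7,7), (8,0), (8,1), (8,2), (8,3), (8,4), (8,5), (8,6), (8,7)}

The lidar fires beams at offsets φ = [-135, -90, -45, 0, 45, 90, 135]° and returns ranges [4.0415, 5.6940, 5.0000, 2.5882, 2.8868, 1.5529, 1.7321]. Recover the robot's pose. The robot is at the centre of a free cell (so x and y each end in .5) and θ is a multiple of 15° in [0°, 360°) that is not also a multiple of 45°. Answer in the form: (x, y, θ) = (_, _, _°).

The pose lattice has 41·16 = 656 candidates. Test each by forward raycasting.
  (7.5, 3.5, 30°): beam 1 = 2.5882 ≠ 4.0415 ✗
  (7.5, 4.5, 345°): beam 1 = 7.0000 ≠ 4.0415 ✗
  (5.5, 2.5, 60°): beam 1 = 1.5529 ≠ 4.0415 ✗
  …
  (6.5, 3.5, 255°): r_1=4.0415, r_2=5.6940, r_3=5.0000, r_4=2.5882, r_5=2.8868, r_6=1.5529, r_7=1.7321 — all match ✓
No second candidate reproduces the full scan.

(x, y, θ) = (6.5, 3.5, 255°)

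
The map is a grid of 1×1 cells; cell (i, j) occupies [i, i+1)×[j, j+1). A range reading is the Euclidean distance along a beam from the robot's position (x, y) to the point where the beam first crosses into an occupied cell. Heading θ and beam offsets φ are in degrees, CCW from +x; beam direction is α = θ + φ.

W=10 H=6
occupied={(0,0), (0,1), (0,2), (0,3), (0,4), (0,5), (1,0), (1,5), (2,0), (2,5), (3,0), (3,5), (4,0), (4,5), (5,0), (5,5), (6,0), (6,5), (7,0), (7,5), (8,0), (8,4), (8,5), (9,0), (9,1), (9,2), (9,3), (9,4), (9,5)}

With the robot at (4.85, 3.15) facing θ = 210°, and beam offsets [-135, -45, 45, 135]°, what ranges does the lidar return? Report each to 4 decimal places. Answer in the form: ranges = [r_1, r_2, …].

ranges = [1.9153, 3.9858, 2.2258, 4.2964]

beam 1: φ=-135°, α=75°
  direction (0.2588, 0.9659); cell (4,3); t to first gridline: x 0.5796, y 0.8800 (then +3.8637 / +1.0353)
    (5,3) via x @ 0.5796
    (5,4) via y @ 0.8800
    (5,5) via y @ 1.9153  # hit
  → r_1 = 1.9153
beam 2: φ=-45°, α=165°
  direction (-0.9659, 0.2588); cell (4,3); t to first gridline: x 0.8800, y 3.2841 (then +1.0353 / +3.8637)
    (3,3) via x @ 0.8800
    (2,3) via x @ 1.9153
    (1,3) via x @ 2.9505
    (1,4) via y @ 3.2841
    (0,4) via x @ 3.9858  # hit
  → r_2 = 3.9858
beam 3: φ=45°, α=255°
  direction (-0.2588, -0.9659); cell (4,3); t to first gridline: x 3.2841, y 0.1553 (then +3.8637 / +1.0353)
    (4,2) via y @ 0.1553
    (4,1) via y @ 1.1906
    (4,0) via y @ 2.2258  # hit
  → r_3 = 2.2258
beam 4: φ=135°, α=345°
  direction (0.9659, -0.2588); cell (4,3); t to first gridline: x 0.1553, y 0.5796 (then +1.0353 / +3.8637)
    (5,3) via x @ 0.1553
    (5,2) via y @ 0.5796
    (6,2) via x @ 1.1906
    (7,2) via x @ 2.2258
    (8,2) via x @ 3.2611
    (9,2) via x @ 4.2964  # hit
  → r_4 = 4.2964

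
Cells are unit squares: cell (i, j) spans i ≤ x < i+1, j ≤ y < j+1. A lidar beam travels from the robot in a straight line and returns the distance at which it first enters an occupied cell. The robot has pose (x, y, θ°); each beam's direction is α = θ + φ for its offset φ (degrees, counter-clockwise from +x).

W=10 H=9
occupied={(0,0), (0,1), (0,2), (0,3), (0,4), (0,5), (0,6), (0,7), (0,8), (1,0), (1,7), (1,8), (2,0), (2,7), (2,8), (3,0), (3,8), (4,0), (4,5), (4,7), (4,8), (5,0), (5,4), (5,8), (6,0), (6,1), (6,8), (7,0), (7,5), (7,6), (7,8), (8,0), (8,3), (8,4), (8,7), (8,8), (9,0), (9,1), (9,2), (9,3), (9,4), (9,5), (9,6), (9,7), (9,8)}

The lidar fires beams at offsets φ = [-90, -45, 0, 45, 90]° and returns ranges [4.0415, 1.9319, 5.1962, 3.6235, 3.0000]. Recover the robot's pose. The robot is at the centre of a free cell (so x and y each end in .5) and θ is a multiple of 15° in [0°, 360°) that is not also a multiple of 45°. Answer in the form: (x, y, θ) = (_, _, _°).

(x, y, θ) = (4.5, 2.5, 120°)

Enumerate (i+0.5, j+0.5, θ) over the 45 free cells and 16 admissible headings. For each, cast all 5 beams and compare to the given ranges.
  (7.5, 1.5, 285°): beam 1 = 0.5176 ≠ 4.0415 ✗
  (3.5, 7.5, 285°): beam 1 = 0.5176 ≠ 4.0415 ✗
  (5.5, 2.5, 120°): beam 1 = 2.8868 ≠ 4.0415 ✗
  …
  (4.5, 2.5, 120°): r_1=4.0415, r_2=1.9319, r_3=5.1962, r_4=3.6235, r_5=3.0000 — all match ✓
Only this pose fits every beam.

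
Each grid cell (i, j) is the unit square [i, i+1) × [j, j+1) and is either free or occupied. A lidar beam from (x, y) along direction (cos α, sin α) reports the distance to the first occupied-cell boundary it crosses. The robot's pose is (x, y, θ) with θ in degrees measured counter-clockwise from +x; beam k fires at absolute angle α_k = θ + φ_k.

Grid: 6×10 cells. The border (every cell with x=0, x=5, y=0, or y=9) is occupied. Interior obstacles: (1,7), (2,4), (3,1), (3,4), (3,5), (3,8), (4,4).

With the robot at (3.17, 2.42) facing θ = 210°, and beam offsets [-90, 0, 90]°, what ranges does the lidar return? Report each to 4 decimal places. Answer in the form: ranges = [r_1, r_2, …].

ranges = [1.8244, 2.5057, 0.4850]

beam 1: φ=-90°, α=120°
  cosα=-0.5000 sinα=0.8660 | (3,2) | tMaxX 0.3400 tMaxY 0.6697 | tΔX 2.0000 tΔY 1.1547
    t=0.3400 [x] (2,2)
    t=0.6697 [y] (2,3)
    t=1.8244 [y] (2,4) — stop
  → r_1 = 1.8244
beam 2: φ=0°, α=210°
  cosα=-0.8660 sinα=-0.5000 | (3,2) | tMaxX 0.1963 tMaxY 0.8400 | tΔX 1.1547 tΔY 2.0000
    t=0.1963 [x] (2,2)
    t=0.8400 [y] (2,1)
    t=1.3510 [x] (1,1)
    t=2.5057 [x] (0,1) — stop
  → r_2 = 2.5057
beam 3: φ=90°, α=300°
  cosα=0.5000 sinα=-0.8660 | (3,2) | tMaxX 1.6600 tMaxY 0.4850 | tΔX 2.0000 tΔY 1.1547
    t=0.4850 [y] (3,1) — stop
  → r_3 = 0.4850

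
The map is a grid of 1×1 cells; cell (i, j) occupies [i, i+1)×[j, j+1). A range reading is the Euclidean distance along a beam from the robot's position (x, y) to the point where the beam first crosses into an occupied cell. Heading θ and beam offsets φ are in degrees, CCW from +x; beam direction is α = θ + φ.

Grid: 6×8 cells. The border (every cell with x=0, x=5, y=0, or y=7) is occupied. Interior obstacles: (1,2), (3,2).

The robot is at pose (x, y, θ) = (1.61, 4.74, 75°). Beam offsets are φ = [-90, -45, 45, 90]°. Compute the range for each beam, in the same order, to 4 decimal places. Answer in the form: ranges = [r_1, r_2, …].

beam 1: φ=-90°, α=345°
  direction (0.9659, -0.2588); cell (1,4); t to first gridline: x 0.4038, y 2.8591 (then +1.0353 / +3.8637)
    (2,4) via x @ 0.4038
    (3,4) via x @ 1.4390
    (4,4) via x @ 2.4743
    (4,3) via y @ 2.8591
    (5,3) via x @ 3.5096  # hit
  → r_1 = 3.5096
beam 2: φ=-45°, α=30°
  direction (0.8660, 0.5000); cell (1,4); t to first gridline: x 0.4503, y 0.5200 (then +1.1547 / +2.0000)
    (2,4) via x @ 0.4503
    (2,5) via y @ 0.5200
    (3,5) via x @ 1.6050
    (3,6) via y @ 2.5200
    (4,6) via x @ 2.7597
    (5,6) via x @ 3.9144  # hit
  → r_2 = 3.9144
beam 3: φ=45°, α=120°
  direction (-0.5000, 0.8660); cell (1,4); t to first gridline: x 1.2200, y 0.3002 (then +2.0000 / +1.1547)
    (1,5) via y @ 0.3002
    (0,5) via x @ 1.2200  # hit
  → r_3 = 1.2200
beam 4: φ=90°, α=165°
  direction (-0.9659, 0.2588); cell (1,4); t to first gridline: x 0.6315, y 1.0046 (then +1.0353 / +3.8637)
    (0,4) via x @ 0.6315  # hit
  → r_4 = 0.6315

ranges = [3.5096, 3.9144, 1.2200, 0.6315]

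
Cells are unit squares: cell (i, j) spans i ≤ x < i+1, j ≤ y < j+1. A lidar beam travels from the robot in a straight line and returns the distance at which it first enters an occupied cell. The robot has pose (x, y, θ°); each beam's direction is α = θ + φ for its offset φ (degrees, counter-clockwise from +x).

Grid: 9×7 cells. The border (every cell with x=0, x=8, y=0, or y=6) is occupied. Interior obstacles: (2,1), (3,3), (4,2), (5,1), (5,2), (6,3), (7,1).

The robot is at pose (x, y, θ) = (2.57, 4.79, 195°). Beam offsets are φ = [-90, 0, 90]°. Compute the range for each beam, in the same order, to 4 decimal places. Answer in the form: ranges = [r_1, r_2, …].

ranges = [1.2527, 1.6254, 1.6614]

beam 1: φ=-90°, α=105°
  direction (-0.2588, 0.9659); cell (2,4); t to first gridline: x 2.2023, y 0.2174 (then +3.8637 / +1.0353)
    (2,5) via y @ 0.2174
    (2,6) via y @ 1.2527  # hit
  → r_1 = 1.2527
beam 2: φ=0°, α=195°
  direction (-0.9659, -0.2588); cell (2,4); t to first gridline: x 0.5901, y 3.0523 (then +1.0353 / +3.8637)
    (1,4) via x @ 0.5901
    (0,4) via x @ 1.6254  # hit
  → r_2 = 1.6254
beam 3: φ=90°, α=285°
  direction (0.2588, -0.9659); cell (2,4); t to first gridline: x 1.6614, y 0.8179 (then +3.8637 / +1.0353)
    (2,3) via y @ 0.8179
    (3,3) via x @ 1.6614  # hit
  → r_3 = 1.6614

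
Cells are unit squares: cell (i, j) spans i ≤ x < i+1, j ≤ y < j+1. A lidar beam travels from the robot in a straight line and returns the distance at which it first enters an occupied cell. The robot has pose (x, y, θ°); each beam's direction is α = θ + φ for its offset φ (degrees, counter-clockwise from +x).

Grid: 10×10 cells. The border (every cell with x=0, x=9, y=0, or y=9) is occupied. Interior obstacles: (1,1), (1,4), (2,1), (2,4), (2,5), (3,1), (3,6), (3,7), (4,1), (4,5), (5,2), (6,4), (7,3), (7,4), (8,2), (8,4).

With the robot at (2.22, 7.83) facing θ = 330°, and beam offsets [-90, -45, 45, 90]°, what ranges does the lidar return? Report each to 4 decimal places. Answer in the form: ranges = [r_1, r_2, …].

ranges = [2.4400, 1.8946, 4.5205, 1.3510]

beam 1: φ=-90°, α=240°
  cosα=-0.5000 sinα=-0.8660 | (2,7) | tMaxX 0.4400 tMaxY 0.9584 | tΔX 2.0000 tΔY 1.1547
    t=0.4400 [x] (1,7)
    t=0.9584 [y] (1,6)
    t=2.1131 [y] (1,5)
    t=2.4400 [x] (0,5) — stop
  → r_1 = 2.4400
beam 2: φ=-45°, α=285°
  cosα=0.2588 sinα=-0.9659 | (2,7) | tMaxX 3.0137 tMaxY 0.8593 | tΔX 3.8637 tΔY 1.0353
    t=0.8593 [y] (2,6)
    t=1.8946 [y] (2,5) — stop
  → r_2 = 1.8946
beam 3: φ=45°, α=15°
  cosα=0.9659 sinα=0.2588 | (2,7) | tMaxX 0.8075 tMaxY 0.6568 | tΔX 1.0353 tΔY 3.8637
    t=0.6568 [y] (2,8)
    t=0.8075 [x] (3,8)
    t=1.8428 [x] (4,8)
    t=2.8781 [x] (5,8)
    t=3.9133 [x] (6,8)
    t=4.5205 [y] (6,9) — stop
  → r_3 = 4.5205
beam 4: φ=90°, α=60°
  cosα=0.5000 sinα=0.8660 | (2,7) | tMaxX 1.5600 tMaxY 0.1963 | tΔX 2.0000 tΔY 1.1547
    t=0.1963 [y] (2,8)
    t=1.3510 [y] (2,9) — stop
  → r_4 = 1.3510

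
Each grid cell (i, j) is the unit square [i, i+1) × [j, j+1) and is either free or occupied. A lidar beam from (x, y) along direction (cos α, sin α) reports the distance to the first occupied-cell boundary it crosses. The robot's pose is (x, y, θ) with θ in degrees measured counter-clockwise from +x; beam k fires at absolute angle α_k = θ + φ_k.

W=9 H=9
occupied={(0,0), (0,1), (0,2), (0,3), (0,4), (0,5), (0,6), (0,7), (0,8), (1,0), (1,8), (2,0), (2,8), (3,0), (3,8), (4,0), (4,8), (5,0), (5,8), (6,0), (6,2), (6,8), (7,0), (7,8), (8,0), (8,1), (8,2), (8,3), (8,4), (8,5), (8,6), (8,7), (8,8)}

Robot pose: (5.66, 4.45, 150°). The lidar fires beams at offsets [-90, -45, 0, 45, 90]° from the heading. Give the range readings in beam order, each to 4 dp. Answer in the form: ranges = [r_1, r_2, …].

beam 1: φ=-90°, α=60°
  d=(0.5000,0.8660)  start (5,4)  tX=0.6800 tY=0.6351  stride 1/|dx|=2.0000 1/|dy|=1.1547
    cross y-line → (5,5), t=0.6351
    cross x-line → (6,5), t=0.6800
    cross y-line → (6,6), t=1.7898
    cross x-line → (7,6), t=2.6800
    cross y-line → (7,7), t=2.9445
    cross y-line → (7,8), t=4.0992 (wall)
  → r_1 = 4.0992
beam 2: φ=-45°, α=105°
  d=(-0.2588,0.9659)  start (5,4)  tX=2.5500 tY=0.5694  stride 1/|dx|=3.8637 1/|dy|=1.0353
    cross y-line → (5,5), t=0.5694
    cross y-line → (5,6), t=1.6047
    cross x-line → (4,6), t=2.5500
    cross y-line → (4,7), t=2.6400
    cross y-line → (4,8), t=3.6752 (wall)
  → r_2 = 3.6752
beam 3: φ=0°, α=150°
  d=(-0.8660,0.5000)  start (5,4)  tX=0.7621 tY=1.1000  stride 1/|dx|=1.1547 1/|dy|=2.0000
    cross x-line → (4,4), t=0.7621
    cross y-line → (4,5), t=1.1000
    cross x-line → (3,5), t=1.9168
    cross x-line → (2,5), t=3.0715
    cross y-line → (2,6), t=3.1000
    cross x-line → (1,6), t=4.2262
    cross y-line → (1,7), t=5.1000
    cross x-line → (0,7), t=5.3809 (wall)
  → r_3 = 5.3809
beam 4: φ=45°, α=195°
  d=(-0.9659,-0.2588)  start (5,4)  tX=0.6833 tY=1.7387  stride 1/|dx|=1.0353 1/|dy|=3.8637
    cross x-line → (4,4), t=0.6833
    cross x-line → (3,4), t=1.7186
    cross y-line → (3,3), t=1.7387
    cross x-line → (2,3), t=2.7538
    cross x-line → (1,3), t=3.7891
    cross x-line → (0,3), t=4.8244 (wall)
  → r_4 = 4.8244
beam 5: φ=90°, α=240°
  d=(-0.5000,-0.8660)  start (5,4)  tX=1.3200 tY=0.5196  stride 1/|dx|=2.0000 1/|dy|=1.1547
    cross y-line → (5,3), t=0.5196
    cross x-line → (4,3), t=1.3200
    cross y-line → (4,2), t=1.6743
    cross y-line → (4,1), t=2.8290
    cross x-line → (3,1), t=3.3200
    cross y-line → (3,0), t=3.9837 (wall)
  → r_5 = 3.9837

ranges = [4.0992, 3.6752, 5.3809, 4.8244, 3.9837]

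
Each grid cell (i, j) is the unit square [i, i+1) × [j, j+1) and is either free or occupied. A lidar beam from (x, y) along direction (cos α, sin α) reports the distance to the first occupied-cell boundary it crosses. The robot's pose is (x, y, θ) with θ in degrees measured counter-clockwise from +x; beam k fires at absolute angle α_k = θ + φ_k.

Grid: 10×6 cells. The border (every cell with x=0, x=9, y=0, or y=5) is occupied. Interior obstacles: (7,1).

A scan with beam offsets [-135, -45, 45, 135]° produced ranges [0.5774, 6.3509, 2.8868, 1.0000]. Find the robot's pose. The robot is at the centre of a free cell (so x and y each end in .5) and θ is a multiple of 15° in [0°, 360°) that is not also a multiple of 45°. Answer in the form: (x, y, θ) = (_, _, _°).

(x, y, θ) = (6.5, 4.5, 255°)

The pose lattice has 31·16 = 496 candidates. Test each by forward raycasting.
  (1.5, 3.5, 75°): beam 1 = 2.8868 ≠ 0.5774 ✗
  (4.5, 2.5, 195°): beam 1 = 2.8868 ≠ 0.5774 ✗
  (7.5, 3.5, 105°): beam 1 = 1.7321 ≠ 0.5774 ✗
  …
  (6.5, 4.5, 255°): r_1=0.5774, r_2=6.3509, r_3=2.8868, r_4=1.0000 — all match ✓
Unique over the lattice → pose = (6.5, 4.5, 255°).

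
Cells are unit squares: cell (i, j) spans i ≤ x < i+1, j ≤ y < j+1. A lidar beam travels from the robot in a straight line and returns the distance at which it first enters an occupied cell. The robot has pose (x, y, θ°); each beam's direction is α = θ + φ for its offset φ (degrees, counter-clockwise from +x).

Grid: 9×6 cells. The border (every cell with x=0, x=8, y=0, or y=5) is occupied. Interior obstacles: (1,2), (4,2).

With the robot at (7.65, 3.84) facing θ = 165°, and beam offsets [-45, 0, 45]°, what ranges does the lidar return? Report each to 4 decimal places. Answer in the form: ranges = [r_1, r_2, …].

ranges = [1.3395, 4.4819, 3.0600]

beam 1: φ=-45°, α=120°
  cosα=-0.5000 sinα=0.8660 | (7,3) | tMaxX 1.3000 tMaxY 0.1848 | tΔX 2.0000 tΔY 1.1547
    t=0.1848 [y] (7,4)
    t=1.3000 [x] (6,4)
    t=1.3395 [y] (6,5) — stop
  → r_1 = 1.3395
beam 2: φ=0°, α=165°
  cosα=-0.9659 sinα=0.2588 | (7,3) | tMaxX 0.6729 tMaxY 0.6182 | tΔX 1.0353 tΔY 3.8637
    t=0.6182 [y] (7,4)
    t=0.6729 [x] (6,4)
    t=1.7082 [x] (5,4)
    t=2.7435 [x] (4,4)
    t=3.7788 [x] (3,4)
    t=4.4819 [y] (3,5) — stop
  → r_2 = 4.4819
beam 3: φ=45°, α=210°
  cosα=-0.8660 sinα=-0.5000 | (7,3) | tMaxX 0.7506 tMaxY 1.6800 | tΔX 1.1547 tΔY 2.0000
    t=0.7506 [x] (6,3)
    t=1.6800 [y] (6,2)
    t=1.9053 [x] (5,2)
    t=3.0600 [x] (4,2) — stop
  → r_3 = 3.0600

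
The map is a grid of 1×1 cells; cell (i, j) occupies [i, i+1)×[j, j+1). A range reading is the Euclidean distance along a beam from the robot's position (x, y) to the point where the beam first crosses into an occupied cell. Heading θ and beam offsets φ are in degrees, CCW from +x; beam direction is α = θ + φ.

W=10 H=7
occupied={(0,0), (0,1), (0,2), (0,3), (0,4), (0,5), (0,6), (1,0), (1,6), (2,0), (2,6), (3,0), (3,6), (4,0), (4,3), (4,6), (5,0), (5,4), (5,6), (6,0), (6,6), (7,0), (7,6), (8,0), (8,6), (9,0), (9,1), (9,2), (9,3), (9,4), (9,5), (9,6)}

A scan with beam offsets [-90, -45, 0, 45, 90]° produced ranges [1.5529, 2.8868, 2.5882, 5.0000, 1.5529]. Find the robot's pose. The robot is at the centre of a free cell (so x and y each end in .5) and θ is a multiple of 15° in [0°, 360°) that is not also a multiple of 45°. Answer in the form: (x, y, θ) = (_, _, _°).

(x, y, θ) = (2.5, 3.5, 285°)

Enumerate (i+0.5, j+0.5, θ) over the 38 free cells and 16 admissible headings. For each, cast all 5 beams and compare to the given ranges.
  (7.5, 5.5, 210°): beam 1 = 0.5774 ≠ 1.5529 ✗
  (5.5, 2.5, 75°): beam 1 = 3.6235 ≠ 1.5529 ✗
  (6.5, 1.5, 330°): beam 1 = 0.5774 ≠ 1.5529 ✗
  (1.5, 5.5, 255°): beam 1 = 0.5176 ≠ 1.5529 ✗
  …
  (2.5, 3.5, 285°): r_1=1.5529, r_2=2.8868, r_3=2.5882, r_4=5.0000, r_5=1.5529 — all match ✓
No second candidate reproduces the full scan.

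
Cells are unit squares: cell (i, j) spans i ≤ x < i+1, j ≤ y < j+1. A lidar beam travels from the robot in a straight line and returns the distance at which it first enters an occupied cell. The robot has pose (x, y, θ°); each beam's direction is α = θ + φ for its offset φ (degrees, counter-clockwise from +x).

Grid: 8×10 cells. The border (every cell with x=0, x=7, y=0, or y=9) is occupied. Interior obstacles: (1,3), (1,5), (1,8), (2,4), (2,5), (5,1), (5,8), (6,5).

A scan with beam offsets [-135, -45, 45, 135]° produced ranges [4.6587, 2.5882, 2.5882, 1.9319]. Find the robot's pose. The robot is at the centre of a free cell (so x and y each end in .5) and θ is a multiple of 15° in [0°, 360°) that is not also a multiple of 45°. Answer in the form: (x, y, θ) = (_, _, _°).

Enumerate (i+0.5, j+0.5, θ) over the 40 free cells and 16 admissible headings. For each, cast all 4 beams and compare to the given ranges.
  (5.5, 7.5, 120°): beam 1 = 1.5529 ≠ 4.6587 ✗
  (2.5, 1.5, 255°): beam 1 = 1.7321 ≠ 4.6587 ✗
  (3.5, 2.5, 15°): beam 1 = 1.7321 ≠ 4.6587 ✗
  (5.5, 2.5, 60°): beam 1 = 0.5176 ≠ 4.6587 ✗
  …
  (4.5, 6.5, 60°): r_1=4.6587, r_2=2.5882, r_3=2.5882, r_4=1.9319 — all match ✓
No second candidate reproduces the full scan.

(x, y, θ) = (4.5, 6.5, 60°)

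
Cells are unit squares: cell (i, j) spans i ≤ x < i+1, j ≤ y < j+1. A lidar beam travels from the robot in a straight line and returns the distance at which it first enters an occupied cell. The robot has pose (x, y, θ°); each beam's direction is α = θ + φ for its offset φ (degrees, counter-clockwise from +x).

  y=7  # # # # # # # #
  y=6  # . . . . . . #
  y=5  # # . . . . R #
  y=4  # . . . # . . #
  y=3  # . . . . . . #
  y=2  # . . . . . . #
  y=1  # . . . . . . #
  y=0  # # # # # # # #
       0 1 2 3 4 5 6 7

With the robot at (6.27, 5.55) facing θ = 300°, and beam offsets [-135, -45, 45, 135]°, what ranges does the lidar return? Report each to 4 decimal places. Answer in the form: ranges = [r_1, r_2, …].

beam 1: φ=-135°, α=165°
  d=(-0.9659,0.2588)  start (6,5)  tX=0.2795 tY=1.7387  stride 1/|dx|=1.0353 1/|dy|=3.8637
    cross x-line → (5,5), t=0.2795
    cross x-line → (4,5), t=1.3148
    cross y-line → (4,6), t=1.7387
    cross x-line → (3,6), t=2.3501
    cross x-line → (2,6), t=3.3854
    cross x-line → (1,6), t=4.4206
    cross x-line → (0,6), t=5.4559 (wall)
  → r_1 = 5.4559
beam 2: φ=-45°, α=255°
  d=(-0.2588,-0.9659)  start (6,5)  tX=1.0432 tY=0.5694  stride 1/|dx|=3.8637 1/|dy|=1.0353
    cross y-line → (6,4), t=0.5694
    cross x-line → (5,4), t=1.0432
    cross y-line → (5,3), t=1.6047
    cross y-line → (5,2), t=2.6400
    cross y-line → (5,1), t=3.6752
    cross y-line → (5,0), t=4.7105 (wall)
  → r_2 = 4.7105
beam 3: φ=45°, α=345°
  d=(0.9659,-0.2588)  start (6,5)  tX=0.7558 tY=2.1250  stride 1/|dx|=1.0353 1/|dy|=3.8637
    cross x-line → (7,5), t=0.7558 (wall)
  → r_3 = 0.7558
beam 4: φ=135°, α=75°
  d=(0.2588,0.9659)  start (6,5)  tX=2.8205 tY=0.4659  stride 1/|dx|=3.8637 1/|dy|=1.0353
    cross y-line → (6,6), t=0.4659
    cross y-line → (6,7), t=1.5012 (wall)
  → r_4 = 1.5012

ranges = [5.4559, 4.7105, 0.7558, 1.5012]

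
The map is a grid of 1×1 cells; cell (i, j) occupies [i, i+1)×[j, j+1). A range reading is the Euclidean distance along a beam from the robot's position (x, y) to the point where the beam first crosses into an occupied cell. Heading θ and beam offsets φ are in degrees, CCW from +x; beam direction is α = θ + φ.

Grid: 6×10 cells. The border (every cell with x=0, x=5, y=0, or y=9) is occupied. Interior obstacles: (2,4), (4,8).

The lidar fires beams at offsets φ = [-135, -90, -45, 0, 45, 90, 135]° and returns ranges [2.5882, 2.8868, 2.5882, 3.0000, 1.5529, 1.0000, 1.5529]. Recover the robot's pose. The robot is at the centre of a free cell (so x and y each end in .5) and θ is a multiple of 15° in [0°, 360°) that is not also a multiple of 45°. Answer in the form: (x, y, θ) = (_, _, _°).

Enumerate (i+0.5, j+0.5, θ) over the 30 free cells and 16 admissible headings. For each, cast all 7 beams and compare to the given ranges.
  (2.5, 3.5, 165°): beam 1 = 2.8868 ≠ 2.5882 ✗
  (1.5, 4.5, 240°): beam 1 = 1.9319 ≠ 2.5882 ✗
  (3.5, 5.5, 210°): beam 2 = 4.0415 ≠ 2.8868 ✗
  …
  (3.5, 7.5, 300°): r_1=2.5882, r_2=2.8868, r_3=2.5882, r_4=3.0000, r_5=1.5529, r_6=1.0000, r_7=1.5529 — all match ✓
Unique over the lattice → pose = (3.5, 7.5, 300°).

(x, y, θ) = (3.5, 7.5, 300°)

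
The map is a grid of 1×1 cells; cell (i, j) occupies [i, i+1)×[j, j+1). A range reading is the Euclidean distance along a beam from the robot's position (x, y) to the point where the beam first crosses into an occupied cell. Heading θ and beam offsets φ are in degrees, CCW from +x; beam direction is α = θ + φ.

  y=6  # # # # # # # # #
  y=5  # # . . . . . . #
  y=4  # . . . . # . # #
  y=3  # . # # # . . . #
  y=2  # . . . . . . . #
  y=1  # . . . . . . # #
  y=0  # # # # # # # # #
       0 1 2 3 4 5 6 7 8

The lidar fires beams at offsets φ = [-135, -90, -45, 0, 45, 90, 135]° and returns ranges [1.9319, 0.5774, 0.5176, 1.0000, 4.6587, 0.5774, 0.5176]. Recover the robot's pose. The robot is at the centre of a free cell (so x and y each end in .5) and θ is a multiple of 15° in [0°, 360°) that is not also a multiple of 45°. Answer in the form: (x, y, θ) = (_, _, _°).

The pose lattice has 28·16 = 448 candidates. Test each by forward raycasting.
  (6.5, 5.5, 330°): beam 1 = 5.6940 ≠ 1.9319 ✗
  (4.5, 5.5, 120°): beam 1 = 2.5882 ≠ 1.9319 ✗
  (6.5, 5.5, 285°): beam 1 = 1.0000 ≠ 1.9319 ✗
  …
  (5.5, 5.5, 150°): r_1=1.9319, r_2=0.5774, r_3=0.5176, r_4=1.0000, r_5=4.6587, r_6=0.5774, r_7=0.5176 — all match ✓
Only this pose fits every beam.

(x, y, θ) = (5.5, 5.5, 150°)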